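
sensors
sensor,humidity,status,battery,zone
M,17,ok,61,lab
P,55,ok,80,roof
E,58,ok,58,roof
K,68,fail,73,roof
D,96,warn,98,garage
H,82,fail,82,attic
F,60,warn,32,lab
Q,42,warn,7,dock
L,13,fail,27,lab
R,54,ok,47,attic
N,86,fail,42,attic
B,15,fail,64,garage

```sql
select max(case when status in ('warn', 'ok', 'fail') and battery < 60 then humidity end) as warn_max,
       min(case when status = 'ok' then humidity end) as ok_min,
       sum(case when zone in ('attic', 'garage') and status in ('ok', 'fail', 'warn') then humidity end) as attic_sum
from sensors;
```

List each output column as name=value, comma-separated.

[warn_max: status in ('warn', 'ok', 'fail') and battery < 60]
sensor=M: ✗
sensor=P: ✗
sensor=E: ✓ → 58
sensor=K: ✗
sensor=D: ✗
sensor=H: ✗
sensor=F: ✓ → 60
sensor=Q: ✓ → 42
sensor=L: ✓ → 13
sensor=R: ✓ → 54
sensor=N: ✓ → 86
sensor=B: ✗
warn_max = MAX(58, 60, 42, 13, 54, 86) = 86
—
[ok_min: status = 'ok']
sensor=M: ✓ → 17
sensor=P: ✓ → 55
sensor=E: ✓ → 58
sensor=K: ✗
sensor=D: ✗
sensor=H: ✗
sensor=F: ✗
sensor=Q: ✗
sensor=L: ✗
sensor=R: ✓ → 54
sensor=N: ✗
sensor=B: ✗
ok_min = MIN(17, 55, 58, 54) = 17
—
[attic_sum: zone in ('attic', 'garage') and status in ('ok', 'fail', 'warn')]
sensor=M: ✗
sensor=P: ✗
sensor=E: ✗
sensor=K: ✗
sensor=D: ✓ → 96
sensor=H: ✓ → 82
sensor=F: ✗
sensor=Q: ✗
sensor=L: ✗
sensor=R: ✓ → 54
sensor=N: ✓ → 86
sensor=B: ✓ → 15
attic_sum = 96 + 82 + 54 + 86 + 15 = 333

warn_max=86, ok_min=17, attic_sum=333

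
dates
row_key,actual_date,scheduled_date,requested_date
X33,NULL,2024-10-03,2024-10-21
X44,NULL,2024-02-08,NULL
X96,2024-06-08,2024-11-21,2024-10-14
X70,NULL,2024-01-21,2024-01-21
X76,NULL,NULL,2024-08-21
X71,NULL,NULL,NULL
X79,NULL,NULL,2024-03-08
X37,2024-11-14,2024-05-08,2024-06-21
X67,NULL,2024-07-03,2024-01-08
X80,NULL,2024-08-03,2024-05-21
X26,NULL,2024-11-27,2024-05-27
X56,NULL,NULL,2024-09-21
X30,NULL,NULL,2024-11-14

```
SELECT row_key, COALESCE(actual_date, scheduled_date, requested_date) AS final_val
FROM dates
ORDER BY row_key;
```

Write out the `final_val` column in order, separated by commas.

2024-11-27, 2024-11-14, 2024-10-03, 2024-11-14, 2024-02-08, 2024-09-21, 2024-07-03, 2024-01-21, NULL, 2024-08-21, 2024-03-08, 2024-08-03, 2024-06-08

row_key=X26: actual_date=NULL, scheduled_date=2024-11-27 → 2024-11-27
row_key=X30: actual_date=NULL, scheduled_date=NULL, requested_date=2024-11-14 → 2024-11-14
row_key=X33: actual_date=NULL, scheduled_date=2024-10-03 → 2024-10-03
row_key=X37: actual_date=2024-11-14 → 2024-11-14
row_key=X44: actual_date=NULL, scheduled_date=2024-02-08 → 2024-02-08
row_key=X56: actual_date=NULL, scheduled_date=NULL, requested_date=2024-09-21 → 2024-09-21
row_key=X67: actual_date=NULL, scheduled_date=2024-07-03 → 2024-07-03
row_key=X70: actual_date=NULL, scheduled_date=2024-01-21 → 2024-01-21
row_key=X71: actual_date=NULL, scheduled_date=NULL, requested_date=NULL (all NULL) → NULL
row_key=X76: actual_date=NULL, scheduled_date=NULL, requested_date=2024-08-21 → 2024-08-21
row_key=X79: actual_date=NULL, scheduled_date=NULL, requested_date=2024-03-08 → 2024-03-08
row_key=X80: actual_date=NULL, scheduled_date=2024-08-03 → 2024-08-03
row_key=X96: actual_date=2024-06-08 → 2024-06-08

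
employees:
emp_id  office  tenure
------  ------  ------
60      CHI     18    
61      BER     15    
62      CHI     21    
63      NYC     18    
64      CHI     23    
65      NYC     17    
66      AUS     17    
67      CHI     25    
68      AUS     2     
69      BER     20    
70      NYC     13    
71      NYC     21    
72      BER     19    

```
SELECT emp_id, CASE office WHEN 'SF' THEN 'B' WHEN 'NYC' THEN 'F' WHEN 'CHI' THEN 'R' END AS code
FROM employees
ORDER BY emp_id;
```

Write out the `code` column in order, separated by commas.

emp_id=60: office='CHI' → R
emp_id=61: (no match → NULL) → NULL
emp_id=62: office='CHI' → R
emp_id=63: office='NYC' → F
emp_id=64: office='CHI' → R
emp_id=65: office='NYC' → F
emp_id=66: (no match → NULL) → NULL
emp_id=67: office='CHI' → R
emp_id=68: (no match → NULL) → NULL
emp_id=69: (no match → NULL) → NULL
emp_id=70: office='NYC' → F
emp_id=71: office='NYC' → F
emp_id=72: (no match → NULL) → NULL

R, NULL, R, F, R, F, NULL, R, NULL, NULL, F, F, NULL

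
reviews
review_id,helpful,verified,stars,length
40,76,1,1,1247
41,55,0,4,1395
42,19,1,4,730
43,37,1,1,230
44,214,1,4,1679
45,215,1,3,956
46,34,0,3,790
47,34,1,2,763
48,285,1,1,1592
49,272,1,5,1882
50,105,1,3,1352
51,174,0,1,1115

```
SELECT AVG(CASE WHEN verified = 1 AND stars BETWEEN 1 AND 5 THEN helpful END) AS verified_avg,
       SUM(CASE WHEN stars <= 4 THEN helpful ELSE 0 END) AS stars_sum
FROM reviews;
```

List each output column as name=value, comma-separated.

verified_avg=139.6666666667, stars_sum=1248

[verified_avg: verified = 1 AND stars BETWEEN 1 AND 5]
review_id=40: ✓ → 76
review_id=41: ✗
review_id=42: ✓ → 19
review_id=43: ✓ → 37
review_id=44: ✓ → 214
review_id=45: ✓ → 215
review_id=46: ✗
review_id=47: ✓ → 34
review_id=48: ✓ → 285
review_id=49: ✓ → 272
review_id=50: ✓ → 105
review_id=51: ✗
verified_avg = (76 + 19 + 37 + 214 + 215 + 34 + 285 + 272 + 105) / 9 = 139.6666666667
—
[stars_sum: stars <= 4]
review_id=40: ✓ → 76
review_id=41: ✓ → 55
review_id=42: ✓ → 19
review_id=43: ✓ → 37
review_id=44: ✓ → 214
review_id=45: ✓ → 215
review_id=46: ✓ → 34
review_id=47: ✓ → 34
review_id=48: ✓ → 285
review_id=49: ✗
review_id=50: ✓ → 105
review_id=51: ✓ → 174
stars_sum = 76 + 55 + 19 + 37 + 214 + 215 + 34 + 34 + 285 + 105 + 174 = 1248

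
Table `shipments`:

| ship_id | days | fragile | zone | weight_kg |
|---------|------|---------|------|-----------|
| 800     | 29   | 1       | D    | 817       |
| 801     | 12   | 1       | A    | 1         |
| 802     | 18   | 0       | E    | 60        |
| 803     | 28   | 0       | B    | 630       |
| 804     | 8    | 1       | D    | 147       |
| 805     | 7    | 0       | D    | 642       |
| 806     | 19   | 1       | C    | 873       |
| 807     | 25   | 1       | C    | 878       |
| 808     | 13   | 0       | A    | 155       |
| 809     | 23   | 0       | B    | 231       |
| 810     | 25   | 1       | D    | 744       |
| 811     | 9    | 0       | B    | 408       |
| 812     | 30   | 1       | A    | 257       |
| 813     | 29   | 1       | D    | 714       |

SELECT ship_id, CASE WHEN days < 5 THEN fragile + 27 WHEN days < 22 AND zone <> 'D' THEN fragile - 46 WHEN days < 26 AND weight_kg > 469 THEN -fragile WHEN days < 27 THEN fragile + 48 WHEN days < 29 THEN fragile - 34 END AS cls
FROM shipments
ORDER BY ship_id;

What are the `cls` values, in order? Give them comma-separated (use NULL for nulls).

ship_id=800: (no match → NULL) → NULL
ship_id=801: days < 22 AND zone <> 'D' → -45
ship_id=802: days < 22 AND zone <> 'D' → -46
ship_id=803: days < 29 → -34
ship_id=804: days < 27 → 49
ship_id=805: days < 26 AND weight_kg > 469 → 0
ship_id=806: days < 22 AND zone <> 'D' → -45
ship_id=807: days < 26 AND weight_kg > 469 → -1
ship_id=808: days < 22 AND zone <> 'D' → -46
ship_id=809: days < 27 → 48
ship_id=810: days < 26 AND weight_kg > 469 → -1
ship_id=811: days < 22 AND zone <> 'D' → -46
ship_id=812: (no match → NULL) → NULL
ship_id=813: (no match → NULL) → NULL

NULL, -45, -46, -34, 49, 0, -45, -1, -46, 48, -1, -46, NULL, NULL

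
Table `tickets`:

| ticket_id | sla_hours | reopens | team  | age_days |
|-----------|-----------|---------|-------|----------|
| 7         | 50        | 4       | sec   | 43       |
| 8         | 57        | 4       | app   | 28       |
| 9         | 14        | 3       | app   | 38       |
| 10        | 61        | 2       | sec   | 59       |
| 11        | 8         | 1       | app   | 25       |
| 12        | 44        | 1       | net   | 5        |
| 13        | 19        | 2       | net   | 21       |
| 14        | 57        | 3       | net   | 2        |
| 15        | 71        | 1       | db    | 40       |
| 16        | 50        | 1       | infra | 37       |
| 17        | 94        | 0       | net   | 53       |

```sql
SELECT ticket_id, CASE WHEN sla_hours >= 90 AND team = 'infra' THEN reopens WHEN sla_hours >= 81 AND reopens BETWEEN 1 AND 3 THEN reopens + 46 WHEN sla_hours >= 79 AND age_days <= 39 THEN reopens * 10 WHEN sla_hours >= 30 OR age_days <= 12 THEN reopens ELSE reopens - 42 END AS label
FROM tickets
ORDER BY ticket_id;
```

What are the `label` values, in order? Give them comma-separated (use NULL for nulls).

ticket_id=7: sla_hours >= 30 OR age_days <= 12 → 4
ticket_id=8: sla_hours >= 30 OR age_days <= 12 → 4
ticket_id=9: ELSE → -39
ticket_id=10: sla_hours >= 30 OR age_days <= 12 → 2
ticket_id=11: ELSE → -41
ticket_id=12: sla_hours >= 30 OR age_days <= 12 → 1
ticket_id=13: ELSE → -40
ticket_id=14: sla_hours >= 30 OR age_days <= 12 → 3
ticket_id=15: sla_hours >= 30 OR age_days <= 12 → 1
ticket_id=16: sla_hours >= 30 OR age_days <= 12 → 1
ticket_id=17: sla_hours >= 30 OR age_days <= 12 → 0

4, 4, -39, 2, -41, 1, -40, 3, 1, 1, 0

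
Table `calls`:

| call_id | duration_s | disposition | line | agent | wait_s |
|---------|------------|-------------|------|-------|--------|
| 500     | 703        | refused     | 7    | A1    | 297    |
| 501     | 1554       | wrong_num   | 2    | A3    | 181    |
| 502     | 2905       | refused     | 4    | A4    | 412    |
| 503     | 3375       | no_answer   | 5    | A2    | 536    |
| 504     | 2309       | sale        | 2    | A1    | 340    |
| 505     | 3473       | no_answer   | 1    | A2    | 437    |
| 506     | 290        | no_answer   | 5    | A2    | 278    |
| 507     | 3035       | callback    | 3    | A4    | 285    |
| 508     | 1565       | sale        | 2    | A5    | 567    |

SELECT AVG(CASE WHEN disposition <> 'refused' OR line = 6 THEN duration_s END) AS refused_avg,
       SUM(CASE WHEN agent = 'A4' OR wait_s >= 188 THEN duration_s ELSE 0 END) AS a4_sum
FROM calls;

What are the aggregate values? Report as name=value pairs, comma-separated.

refused_avg=2228.7142857143, a4_sum=17655

[refused_avg: disposition <> 'refused' OR line = 6]
call_id=500: ✗
call_id=501: ✓ → 1554
call_id=502: ✗
call_id=503: ✓ → 3375
call_id=504: ✓ → 2309
call_id=505: ✓ → 3473
call_id=506: ✓ → 290
call_id=507: ✓ → 3035
call_id=508: ✓ → 1565
refused_avg = (1554 + 3375 + 2309 + 3473 + 290 + 3035 + 1565) / 7 = 2228.7142857143
—
[a4_sum: agent = 'A4' OR wait_s >= 188]
call_id=500: ✓ → 703
call_id=501: ✗
call_id=502: ✓ → 2905
call_id=503: ✓ → 3375
call_id=504: ✓ → 2309
call_id=505: ✓ → 3473
call_id=506: ✓ → 290
call_id=507: ✓ → 3035
call_id=508: ✓ → 1565
a4_sum = 703 + 2905 + 3375 + 2309 + 3473 + 290 + 3035 + 1565 = 17655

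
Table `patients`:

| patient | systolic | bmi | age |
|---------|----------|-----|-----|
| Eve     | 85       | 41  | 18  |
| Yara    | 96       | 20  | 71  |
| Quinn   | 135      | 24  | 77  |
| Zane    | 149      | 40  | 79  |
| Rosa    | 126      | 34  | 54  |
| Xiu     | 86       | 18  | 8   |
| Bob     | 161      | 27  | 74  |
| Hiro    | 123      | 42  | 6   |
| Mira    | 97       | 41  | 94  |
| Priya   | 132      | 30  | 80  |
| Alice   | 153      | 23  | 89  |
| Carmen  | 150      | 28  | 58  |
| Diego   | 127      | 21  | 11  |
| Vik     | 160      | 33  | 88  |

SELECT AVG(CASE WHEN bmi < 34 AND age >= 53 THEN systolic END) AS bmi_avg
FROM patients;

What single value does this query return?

patient=Eve: ✗
patient=Yara: ✓ → 96
patient=Quinn: ✓ → 135
patient=Zane: ✗
patient=Rosa: ✗
patient=Xiu: ✗
patient=Bob: ✓ → 161
patient=Hiro: ✗
patient=Mira: ✗
patient=Priya: ✓ → 132
patient=Alice: ✓ → 153
patient=Carmen: ✓ → 150
patient=Diego: ✗
patient=Vik: ✓ → 160
bmi_avg = (96 + 135 + 161 + 132 + 153 + 150 + 160) / 7 = 141

141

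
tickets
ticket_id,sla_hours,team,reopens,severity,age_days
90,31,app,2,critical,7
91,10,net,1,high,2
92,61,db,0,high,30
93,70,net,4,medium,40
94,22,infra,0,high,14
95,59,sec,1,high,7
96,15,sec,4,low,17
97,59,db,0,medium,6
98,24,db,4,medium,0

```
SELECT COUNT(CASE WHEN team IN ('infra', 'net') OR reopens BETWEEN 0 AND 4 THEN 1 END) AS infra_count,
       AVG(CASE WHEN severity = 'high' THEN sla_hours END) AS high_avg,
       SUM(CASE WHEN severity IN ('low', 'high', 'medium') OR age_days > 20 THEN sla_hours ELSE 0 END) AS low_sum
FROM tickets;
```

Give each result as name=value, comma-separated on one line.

infra_count=9, high_avg=38, low_sum=320

[infra_count: team IN ('infra', 'net') OR reopens BETWEEN 0 AND 4]
ticket_id=90: ✓ → 1
ticket_id=91: ✓ → 1
ticket_id=92: ✓ → 1
ticket_id=93: ✓ → 1
ticket_id=94: ✓ → 1
ticket_id=95: ✓ → 1
ticket_id=96: ✓ → 1
ticket_id=97: ✓ → 1
ticket_id=98: ✓ → 1
infra_count = COUNT(1, 1, 1, 1, 1, 1, 1, 1, 1) = 9
—
[high_avg: severity = 'high']
ticket_id=90: ✗
ticket_id=91: ✓ → 10
ticket_id=92: ✓ → 61
ticket_id=93: ✗
ticket_id=94: ✓ → 22
ticket_id=95: ✓ → 59
ticket_id=96: ✗
ticket_id=97: ✗
ticket_id=98: ✗
high_avg = (10 + 61 + 22 + 59) / 4 = 38
—
[low_sum: severity IN ('low', 'high', 'medium') OR age_days > 20]
ticket_id=90: ✗
ticket_id=91: ✓ → 10
ticket_id=92: ✓ → 61
ticket_id=93: ✓ → 70
ticket_id=94: ✓ → 22
ticket_id=95: ✓ → 59
ticket_id=96: ✓ → 15
ticket_id=97: ✓ → 59
ticket_id=98: ✓ → 24
low_sum = 10 + 61 + 70 + 22 + 59 + 15 + 59 + 24 = 320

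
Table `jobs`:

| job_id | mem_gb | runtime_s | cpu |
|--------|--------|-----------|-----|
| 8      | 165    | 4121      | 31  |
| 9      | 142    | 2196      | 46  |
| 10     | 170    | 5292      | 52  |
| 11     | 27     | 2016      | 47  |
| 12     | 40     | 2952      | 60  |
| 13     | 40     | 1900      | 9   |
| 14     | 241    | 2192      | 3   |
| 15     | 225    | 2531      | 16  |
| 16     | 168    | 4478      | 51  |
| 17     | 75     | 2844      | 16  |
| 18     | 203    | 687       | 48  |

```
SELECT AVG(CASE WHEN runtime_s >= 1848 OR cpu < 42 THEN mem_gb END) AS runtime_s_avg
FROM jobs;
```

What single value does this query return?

129.3

job_id=8: ✓ → 165
job_id=9: ✓ → 142
job_id=10: ✓ → 170
job_id=11: ✓ → 27
job_id=12: ✓ → 40
job_id=13: ✓ → 40
job_id=14: ✓ → 241
job_id=15: ✓ → 225
job_id=16: ✓ → 168
job_id=17: ✓ → 75
job_id=18: ✗
runtime_s_avg = (165 + 142 + 170 + 27 + 40 + 40 + 241 + 225 + 168 + 75) / 10 = 129.3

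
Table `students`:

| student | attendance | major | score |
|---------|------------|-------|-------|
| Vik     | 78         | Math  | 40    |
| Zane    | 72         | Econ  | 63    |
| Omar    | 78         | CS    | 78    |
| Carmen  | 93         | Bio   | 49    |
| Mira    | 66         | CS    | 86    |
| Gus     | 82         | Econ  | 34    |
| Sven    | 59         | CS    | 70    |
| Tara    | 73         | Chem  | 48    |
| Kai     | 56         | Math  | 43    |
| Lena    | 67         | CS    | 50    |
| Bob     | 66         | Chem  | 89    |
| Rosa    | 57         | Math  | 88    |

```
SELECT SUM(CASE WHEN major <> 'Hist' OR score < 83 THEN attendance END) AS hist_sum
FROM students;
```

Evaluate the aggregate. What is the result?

student=Vik: ✓ → 78
student=Zane: ✓ → 72
student=Omar: ✓ → 78
student=Carmen: ✓ → 93
student=Mira: ✓ → 66
student=Gus: ✓ → 82
student=Sven: ✓ → 59
student=Tara: ✓ → 73
student=Kai: ✓ → 56
student=Lena: ✓ → 67
student=Bob: ✓ → 66
student=Rosa: ✓ → 57
hist_sum = 78 + 72 + 78 + 93 + 66 + 82 + 59 + 73 + 56 + 67 + 66 + 57 = 847

847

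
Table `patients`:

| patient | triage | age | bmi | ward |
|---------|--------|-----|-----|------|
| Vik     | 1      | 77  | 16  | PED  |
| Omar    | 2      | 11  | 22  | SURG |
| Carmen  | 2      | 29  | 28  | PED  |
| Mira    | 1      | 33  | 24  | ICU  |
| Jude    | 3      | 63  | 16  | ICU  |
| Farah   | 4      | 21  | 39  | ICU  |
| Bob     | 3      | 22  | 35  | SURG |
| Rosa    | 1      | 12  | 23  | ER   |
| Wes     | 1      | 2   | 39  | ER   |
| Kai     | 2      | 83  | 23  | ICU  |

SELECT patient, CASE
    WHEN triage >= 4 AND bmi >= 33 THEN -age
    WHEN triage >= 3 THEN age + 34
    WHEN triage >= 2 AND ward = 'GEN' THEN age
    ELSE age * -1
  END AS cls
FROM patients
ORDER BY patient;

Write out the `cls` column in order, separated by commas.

patient=Bob: triage >= 3 → 56
patient=Carmen: ELSE → -29
patient=Farah: triage >= 4 AND bmi >= 33 → -21
patient=Jude: triage >= 3 → 97
patient=Kai: ELSE → -83
patient=Mira: ELSE → -33
patient=Omar: ELSE → -11
patient=Rosa: ELSE → -12
patient=Vik: ELSE → -77
patient=Wes: ELSE → -2

56, -29, -21, 97, -83, -33, -11, -12, -77, -2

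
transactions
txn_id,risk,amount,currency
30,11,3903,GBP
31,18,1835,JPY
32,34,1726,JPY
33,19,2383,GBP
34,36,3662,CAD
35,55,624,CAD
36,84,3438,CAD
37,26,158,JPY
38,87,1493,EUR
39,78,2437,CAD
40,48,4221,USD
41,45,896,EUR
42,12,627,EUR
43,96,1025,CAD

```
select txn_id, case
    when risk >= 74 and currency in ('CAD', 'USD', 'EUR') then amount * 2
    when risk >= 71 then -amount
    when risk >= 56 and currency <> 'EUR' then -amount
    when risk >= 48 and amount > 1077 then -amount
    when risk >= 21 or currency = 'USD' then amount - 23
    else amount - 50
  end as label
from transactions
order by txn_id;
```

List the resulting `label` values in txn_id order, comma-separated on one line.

3853, 1785, 1703, 2333, 3639, 601, 6876, 135, 2986, 4874, -4221, 873, 577, 2050

txn_id=30: ELSE → 3853
txn_id=31: ELSE → 1785
txn_id=32: risk >= 21 or currency = 'USD' → 1703
txn_id=33: ELSE → 2333
txn_id=34: risk >= 21 or currency = 'USD' → 3639
txn_id=35: risk >= 21 or currency = 'USD' → 601
txn_id=36: risk >= 74 and currency in ('CAD', 'USD', 'EUR') → 6876
txn_id=37: risk >= 21 or currency = 'USD' → 135
txn_id=38: risk >= 74 and currency in ('CAD', 'USD', 'EUR') → 2986
txn_id=39: risk >= 74 and currency in ('CAD', 'USD', 'EUR') → 4874
txn_id=40: risk >= 48 and amount > 1077 → -4221
txn_id=41: risk >= 21 or currency = 'USD' → 873
txn_id=42: ELSE → 577
txn_id=43: risk >= 74 and currency in ('CAD', 'USD', 'EUR') → 2050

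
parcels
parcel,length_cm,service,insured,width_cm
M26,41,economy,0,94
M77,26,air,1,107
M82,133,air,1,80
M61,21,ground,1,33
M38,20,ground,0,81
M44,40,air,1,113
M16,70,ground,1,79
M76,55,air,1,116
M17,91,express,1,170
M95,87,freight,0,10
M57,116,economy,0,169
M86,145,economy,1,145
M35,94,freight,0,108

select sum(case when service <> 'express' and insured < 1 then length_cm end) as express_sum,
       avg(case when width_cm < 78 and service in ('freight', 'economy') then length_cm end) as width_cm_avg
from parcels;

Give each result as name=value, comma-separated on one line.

[express_sum: service <> 'express' and insured < 1]
parcel=M26: ✓ → 41
parcel=M77: ✗
parcel=M82: ✗
parcel=M61: ✗
parcel=M38: ✓ → 20
parcel=M44: ✗
parcel=M16: ✗
parcel=M76: ✗
parcel=M17: ✗
parcel=M95: ✓ → 87
parcel=M57: ✓ → 116
parcel=M86: ✗
parcel=M35: ✓ → 94
express_sum = 41 + 20 + 87 + 116 + 94 = 358
—
[width_cm_avg: width_cm < 78 and service in ('freight', 'economy')]
parcel=M26: ✗
parcel=M77: ✗
parcel=M82: ✗
parcel=M61: ✗
parcel=M38: ✗
parcel=M44: ✗
parcel=M16: ✗
parcel=M76: ✗
parcel=M17: ✗
parcel=M95: ✓ → 87
parcel=M57: ✗
parcel=M86: ✗
parcel=M35: ✗
width_cm_avg = 87

express_sum=358, width_cm_avg=87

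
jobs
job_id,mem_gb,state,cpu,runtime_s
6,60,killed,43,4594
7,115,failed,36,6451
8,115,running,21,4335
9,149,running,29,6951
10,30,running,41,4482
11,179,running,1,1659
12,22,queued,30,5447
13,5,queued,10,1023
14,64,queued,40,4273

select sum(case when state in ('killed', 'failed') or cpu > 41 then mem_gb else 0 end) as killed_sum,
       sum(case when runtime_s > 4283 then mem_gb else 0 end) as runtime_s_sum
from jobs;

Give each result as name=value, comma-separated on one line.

killed_sum=175, runtime_s_sum=491

[killed_sum: state in ('killed', 'failed') or cpu > 41]
job_id=6: ✓ → 60
job_id=7: ✓ → 115
job_id=8: ✗
job_id=9: ✗
job_id=10: ✗
job_id=11: ✗
job_id=12: ✗
job_id=13: ✗
job_id=14: ✗
killed_sum = 60 + 115 = 175
—
[runtime_s_sum: runtime_s > 4283]
job_id=6: ✓ → 60
job_id=7: ✓ → 115
job_id=8: ✓ → 115
job_id=9: ✓ → 149
job_id=10: ✓ → 30
job_id=11: ✗
job_id=12: ✓ → 22
job_id=13: ✗
job_id=14: ✗
runtime_s_sum = 60 + 115 + 115 + 149 + 30 + 22 = 491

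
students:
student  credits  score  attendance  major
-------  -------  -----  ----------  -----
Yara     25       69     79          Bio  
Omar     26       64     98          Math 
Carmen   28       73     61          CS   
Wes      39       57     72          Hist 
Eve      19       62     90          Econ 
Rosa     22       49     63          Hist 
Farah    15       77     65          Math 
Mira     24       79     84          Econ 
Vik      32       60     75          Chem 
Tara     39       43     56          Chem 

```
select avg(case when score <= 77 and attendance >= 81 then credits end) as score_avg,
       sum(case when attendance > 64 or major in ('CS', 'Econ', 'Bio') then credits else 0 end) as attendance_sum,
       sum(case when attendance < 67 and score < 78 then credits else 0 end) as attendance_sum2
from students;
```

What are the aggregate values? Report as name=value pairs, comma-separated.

score_avg=22.5, attendance_sum=208, attendance_sum2=104

[score_avg: score <= 77 and attendance >= 81]
student=Yara: ✗
student=Omar: ✓ → 26
student=Carmen: ✗
student=Wes: ✗
student=Eve: ✓ → 19
student=Rosa: ✗
student=Farah: ✗
student=Mira: ✗
student=Vik: ✗
student=Tara: ✗
score_avg = (26 + 19) / 2 = 22.5
—
[attendance_sum: attendance > 64 or major in ('CS', 'Econ', 'Bio')]
student=Yara: ✓ → 25
student=Omar: ✓ → 26
student=Carmen: ✓ → 28
student=Wes: ✓ → 39
student=Eve: ✓ → 19
student=Rosa: ✗
student=Farah: ✓ → 15
student=Mira: ✓ → 24
student=Vik: ✓ → 32
student=Tara: ✗
attendance_sum = 25 + 26 + 28 + 39 + 19 + 15 + 24 + 32 = 208
—
[attendance_sum2: attendance < 67 and score < 78]
student=Yara: ✗
student=Omar: ✗
student=Carmen: ✓ → 28
student=Wes: ✗
student=Eve: ✗
student=Rosa: ✓ → 22
student=Farah: ✓ → 15
student=Mira: ✗
student=Vik: ✗
student=Tara: ✓ → 39
attendance_sum2 = 28 + 22 + 15 + 39 = 104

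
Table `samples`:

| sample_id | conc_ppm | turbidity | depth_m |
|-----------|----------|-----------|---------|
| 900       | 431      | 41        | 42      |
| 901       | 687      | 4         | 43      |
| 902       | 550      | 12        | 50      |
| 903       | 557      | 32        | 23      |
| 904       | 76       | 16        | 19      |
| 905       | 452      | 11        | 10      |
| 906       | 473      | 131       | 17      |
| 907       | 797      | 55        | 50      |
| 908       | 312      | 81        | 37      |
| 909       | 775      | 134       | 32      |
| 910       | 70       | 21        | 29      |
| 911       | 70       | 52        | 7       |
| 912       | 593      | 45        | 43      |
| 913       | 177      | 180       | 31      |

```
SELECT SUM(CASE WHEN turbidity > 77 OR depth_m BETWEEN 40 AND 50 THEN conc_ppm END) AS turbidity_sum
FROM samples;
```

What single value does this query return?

4795

sample_id=900: ✓ → 431
sample_id=901: ✓ → 687
sample_id=902: ✓ → 550
sample_id=903: ✗
sample_id=904: ✗
sample_id=905: ✗
sample_id=906: ✓ → 473
sample_id=907: ✓ → 797
sample_id=908: ✓ → 312
sample_id=909: ✓ → 775
sample_id=910: ✗
sample_id=911: ✗
sample_id=912: ✓ → 593
sample_id=913: ✓ → 177
turbidity_sum = 431 + 687 + 550 + 473 + 797 + 312 + 775 + 593 + 177 = 4795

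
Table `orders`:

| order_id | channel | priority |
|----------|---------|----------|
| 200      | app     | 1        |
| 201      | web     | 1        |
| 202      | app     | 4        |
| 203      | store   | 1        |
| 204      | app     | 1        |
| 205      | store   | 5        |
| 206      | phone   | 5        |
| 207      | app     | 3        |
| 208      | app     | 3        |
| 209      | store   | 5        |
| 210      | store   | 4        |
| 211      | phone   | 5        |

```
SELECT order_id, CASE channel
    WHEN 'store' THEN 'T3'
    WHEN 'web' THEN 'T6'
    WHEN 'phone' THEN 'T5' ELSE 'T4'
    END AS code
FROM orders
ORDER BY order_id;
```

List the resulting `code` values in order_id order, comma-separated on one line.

order_id=200: ELSE → T4
order_id=201: channel='web' → T6
order_id=202: ELSE → T4
order_id=203: channel='store' → T3
order_id=204: ELSE → T4
order_id=205: channel='store' → T3
order_id=206: channel='phone' → T5
order_id=207: ELSE → T4
order_id=208: ELSE → T4
order_id=209: channel='store' → T3
order_id=210: channel='store' → T3
order_id=211: channel='phone' → T5

T4, T6, T4, T3, T4, T3, T5, T4, T4, T3, T3, T5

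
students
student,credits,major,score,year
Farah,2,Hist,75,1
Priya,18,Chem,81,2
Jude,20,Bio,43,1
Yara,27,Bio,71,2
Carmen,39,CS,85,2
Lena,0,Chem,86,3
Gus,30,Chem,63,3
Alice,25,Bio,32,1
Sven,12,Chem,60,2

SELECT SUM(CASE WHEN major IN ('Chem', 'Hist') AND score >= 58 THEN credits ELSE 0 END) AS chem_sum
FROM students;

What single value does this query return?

student=Farah: ✓ → 2
student=Priya: ✓ → 18
student=Jude: ✗
student=Yara: ✗
student=Carmen: ✗
student=Lena: ✓ → 0
student=Gus: ✓ → 30
student=Alice: ✗
student=Sven: ✓ → 12
chem_sum = 2 + 18 + 30 + 12 = 62

62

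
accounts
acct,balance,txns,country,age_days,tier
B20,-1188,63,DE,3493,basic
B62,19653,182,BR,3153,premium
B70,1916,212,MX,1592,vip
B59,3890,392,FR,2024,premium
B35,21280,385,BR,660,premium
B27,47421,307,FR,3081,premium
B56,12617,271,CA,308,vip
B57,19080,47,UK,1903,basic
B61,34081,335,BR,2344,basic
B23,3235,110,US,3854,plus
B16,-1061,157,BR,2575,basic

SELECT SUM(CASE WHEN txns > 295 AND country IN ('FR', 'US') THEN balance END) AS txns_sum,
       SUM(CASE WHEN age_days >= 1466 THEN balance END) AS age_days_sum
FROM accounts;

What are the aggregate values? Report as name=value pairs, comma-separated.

[txns_sum: txns > 295 AND country IN ('FR', 'US')]
acct=B20: ✗
acct=B62: ✗
acct=B70: ✗
acct=B59: ✓ → 3890
acct=B35: ✗
acct=B27: ✓ → 47421
acct=B56: ✗
acct=B57: ✗
acct=B61: ✗
acct=B23: ✗
acct=B16: ✗
txns_sum = 3890 + 47421 = 51311
—
[age_days_sum: age_days >= 1466]
acct=B20: ✓ → -1188
acct=B62: ✓ → 19653
acct=B70: ✓ → 1916
acct=B59: ✓ → 3890
acct=B35: ✗
acct=B27: ✓ → 47421
acct=B56: ✗
acct=B57: ✓ → 19080
acct=B61: ✓ → 34081
acct=B23: ✓ → 3235
acct=B16: ✓ → -1061
age_days_sum = -1188 + 19653 + 1916 + 3890 + 47421 + 19080 + 34081 + 3235 + -1061 = 127027

txns_sum=51311, age_days_sum=127027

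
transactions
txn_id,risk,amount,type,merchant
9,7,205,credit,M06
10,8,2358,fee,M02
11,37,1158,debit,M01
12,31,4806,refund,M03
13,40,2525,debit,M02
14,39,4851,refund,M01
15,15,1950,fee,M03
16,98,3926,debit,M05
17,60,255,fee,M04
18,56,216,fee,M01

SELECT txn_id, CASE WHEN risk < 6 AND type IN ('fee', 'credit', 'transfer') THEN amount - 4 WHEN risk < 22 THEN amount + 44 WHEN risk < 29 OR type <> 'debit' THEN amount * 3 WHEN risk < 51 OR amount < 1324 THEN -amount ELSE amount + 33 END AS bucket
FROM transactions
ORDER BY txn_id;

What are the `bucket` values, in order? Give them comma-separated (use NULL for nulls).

249, 2402, -1158, 14418, -2525, 14553, 1994, 3959, 765, 648

txn_id=9: risk < 22 → 249
txn_id=10: risk < 22 → 2402
txn_id=11: risk < 51 OR amount < 1324 → -1158
txn_id=12: risk < 29 OR type <> 'debit' → 14418
txn_id=13: risk < 51 OR amount < 1324 → -2525
txn_id=14: risk < 29 OR type <> 'debit' → 14553
txn_id=15: risk < 22 → 1994
txn_id=16: ELSE → 3959
txn_id=17: risk < 29 OR type <> 'debit' → 765
txn_id=18: risk < 29 OR type <> 'debit' → 648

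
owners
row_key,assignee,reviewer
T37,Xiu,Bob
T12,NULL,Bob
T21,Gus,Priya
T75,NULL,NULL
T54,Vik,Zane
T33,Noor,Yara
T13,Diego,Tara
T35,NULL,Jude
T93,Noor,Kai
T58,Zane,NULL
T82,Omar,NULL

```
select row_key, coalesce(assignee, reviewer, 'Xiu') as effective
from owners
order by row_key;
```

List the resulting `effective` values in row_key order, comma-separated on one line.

Bob, Diego, Gus, Noor, Jude, Xiu, Vik, Zane, Xiu, Omar, Noor

row_key=T12: assignee=NULL, reviewer=Bob → Bob
row_key=T13: assignee=Diego → Diego
row_key=T21: assignee=Gus → Gus
row_key=T33: assignee=Noor → Noor
row_key=T35: assignee=NULL, reviewer=Jude → Jude
row_key=T37: assignee=Xiu → Xiu
row_key=T54: assignee=Vik → Vik
row_key=T58: assignee=Zane → Zane
row_key=T75: assignee=NULL, reviewer=NULL, → literal Xiu → Xiu
row_key=T82: assignee=Omar → Omar
row_key=T93: assignee=Noor → Noor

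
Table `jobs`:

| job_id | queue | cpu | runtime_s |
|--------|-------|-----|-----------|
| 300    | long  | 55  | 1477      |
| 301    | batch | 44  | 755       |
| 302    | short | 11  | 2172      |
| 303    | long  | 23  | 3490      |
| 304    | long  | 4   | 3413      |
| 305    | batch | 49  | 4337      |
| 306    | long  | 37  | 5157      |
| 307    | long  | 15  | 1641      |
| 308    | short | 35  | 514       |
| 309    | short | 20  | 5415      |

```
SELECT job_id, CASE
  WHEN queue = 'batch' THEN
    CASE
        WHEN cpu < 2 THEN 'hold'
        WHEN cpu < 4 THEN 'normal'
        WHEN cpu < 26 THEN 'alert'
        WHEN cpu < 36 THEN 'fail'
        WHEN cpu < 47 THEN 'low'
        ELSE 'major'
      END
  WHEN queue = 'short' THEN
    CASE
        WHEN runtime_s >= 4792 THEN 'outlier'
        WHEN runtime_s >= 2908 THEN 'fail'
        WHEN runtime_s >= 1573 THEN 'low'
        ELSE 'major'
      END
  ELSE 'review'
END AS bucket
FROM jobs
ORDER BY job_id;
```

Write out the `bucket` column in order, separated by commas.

job_id=300: queue='long' → outer ELSE → review
job_id=301: queue='batch' → inner[cpu < 47] → low
job_id=302: queue='short' → inner[runtime_s >= 1573] → low
job_id=303: queue='long' → outer ELSE → review
job_id=304: queue='long' → outer ELSE → review
job_id=305: queue='batch' → inner[ELSE] → major
job_id=306: queue='long' → outer ELSE → review
job_id=307: queue='long' → outer ELSE → review
job_id=308: queue='short' → inner[ELSE] → major
job_id=309: queue='short' → inner[runtime_s >= 4792] → outlier

review, low, low, review, review, major, review, review, major, outlier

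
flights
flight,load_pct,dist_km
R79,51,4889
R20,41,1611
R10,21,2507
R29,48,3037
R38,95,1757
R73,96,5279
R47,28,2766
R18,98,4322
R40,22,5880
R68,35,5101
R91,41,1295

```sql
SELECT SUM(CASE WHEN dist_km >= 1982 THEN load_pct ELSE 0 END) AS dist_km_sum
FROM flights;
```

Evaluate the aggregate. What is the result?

flight=R79: ✓ → 51
flight=R20: ✗
flight=R10: ✓ → 21
flight=R29: ✓ → 48
flight=R38: ✗
flight=R73: ✓ → 96
flight=R47: ✓ → 28
flight=R18: ✓ → 98
flight=R40: ✓ → 22
flight=R68: ✓ → 35
flight=R91: ✗
dist_km_sum = 51 + 21 + 48 + 96 + 28 + 98 + 22 + 35 = 399

399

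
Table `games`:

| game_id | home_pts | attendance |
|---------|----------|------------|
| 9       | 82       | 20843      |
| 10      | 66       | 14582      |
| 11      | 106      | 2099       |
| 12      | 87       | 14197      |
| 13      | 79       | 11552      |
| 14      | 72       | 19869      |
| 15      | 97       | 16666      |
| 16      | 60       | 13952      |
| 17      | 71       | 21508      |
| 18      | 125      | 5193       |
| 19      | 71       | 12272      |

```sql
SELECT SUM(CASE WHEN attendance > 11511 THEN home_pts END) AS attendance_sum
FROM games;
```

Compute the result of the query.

game_id=9: ✓ → 82
game_id=10: ✓ → 66
game_id=11: ✗
game_id=12: ✓ → 87
game_id=13: ✓ → 79
game_id=14: ✓ → 72
game_id=15: ✓ → 97
game_id=16: ✓ → 60
game_id=17: ✓ → 71
game_id=18: ✗
game_id=19: ✓ → 71
attendance_sum = 82 + 66 + 87 + 79 + 72 + 97 + 60 + 71 + 71 = 685

685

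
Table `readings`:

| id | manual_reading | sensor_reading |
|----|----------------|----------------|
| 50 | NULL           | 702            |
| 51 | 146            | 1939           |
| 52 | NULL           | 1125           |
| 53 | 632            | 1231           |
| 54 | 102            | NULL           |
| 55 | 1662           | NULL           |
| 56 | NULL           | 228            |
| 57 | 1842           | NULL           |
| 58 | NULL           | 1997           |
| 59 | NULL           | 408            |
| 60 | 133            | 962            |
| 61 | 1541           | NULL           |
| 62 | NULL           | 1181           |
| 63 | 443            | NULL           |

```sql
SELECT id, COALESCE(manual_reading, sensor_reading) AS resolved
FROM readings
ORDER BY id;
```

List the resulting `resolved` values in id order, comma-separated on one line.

702, 146, 1125, 632, 102, 1662, 228, 1842, 1997, 408, 133, 1541, 1181, 443

id=50: manual_reading=NULL, sensor_reading=702 → 702
id=51: manual_reading=146 → 146
id=52: manual_reading=NULL, sensor_reading=1125 → 1125
id=53: manual_reading=632 → 632
id=54: manual_reading=102 → 102
id=55: manual_reading=1662 → 1662
id=56: manual_reading=NULL, sensor_reading=228 → 228
id=57: manual_reading=1842 → 1842
id=58: manual_reading=NULL, sensor_reading=1997 → 1997
id=59: manual_reading=NULL, sensor_reading=408 → 408
id=60: manual_reading=133 → 133
id=61: manual_reading=1541 → 1541
id=62: manual_reading=NULL, sensor_reading=1181 → 1181
id=63: manual_reading=443 → 443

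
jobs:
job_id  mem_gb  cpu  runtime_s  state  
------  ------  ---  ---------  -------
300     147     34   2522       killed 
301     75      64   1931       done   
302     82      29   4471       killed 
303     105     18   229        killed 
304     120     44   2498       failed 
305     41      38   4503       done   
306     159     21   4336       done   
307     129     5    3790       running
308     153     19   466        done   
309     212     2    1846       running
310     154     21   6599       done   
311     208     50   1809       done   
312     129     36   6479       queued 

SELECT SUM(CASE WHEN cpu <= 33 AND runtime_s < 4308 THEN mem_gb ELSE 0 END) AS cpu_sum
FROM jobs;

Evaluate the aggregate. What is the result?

job_id=300: ✗
job_id=301: ✗
job_id=302: ✗
job_id=303: ✓ → 105
job_id=304: ✗
job_id=305: ✗
job_id=306: ✗
job_id=307: ✓ → 129
job_id=308: ✓ → 153
job_id=309: ✓ → 212
job_id=310: ✗
job_id=311: ✗
job_id=312: ✗
cpu_sum = 105 + 129 + 153 + 212 = 599

599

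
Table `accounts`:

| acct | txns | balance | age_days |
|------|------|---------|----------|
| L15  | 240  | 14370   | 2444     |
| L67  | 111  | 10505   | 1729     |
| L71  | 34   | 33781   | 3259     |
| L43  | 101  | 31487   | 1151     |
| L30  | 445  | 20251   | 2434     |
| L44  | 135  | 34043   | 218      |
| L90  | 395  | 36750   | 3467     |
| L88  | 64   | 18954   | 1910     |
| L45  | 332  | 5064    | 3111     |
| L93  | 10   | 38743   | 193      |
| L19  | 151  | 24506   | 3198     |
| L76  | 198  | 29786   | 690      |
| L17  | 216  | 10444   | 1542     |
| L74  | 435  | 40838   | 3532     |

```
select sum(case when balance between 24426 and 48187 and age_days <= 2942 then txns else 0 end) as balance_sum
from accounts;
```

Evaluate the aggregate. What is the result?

444

acct=L15: ✗
acct=L67: ✗
acct=L71: ✗
acct=L43: ✓ → 101
acct=L30: ✗
acct=L44: ✓ → 135
acct=L90: ✗
acct=L88: ✗
acct=L45: ✗
acct=L93: ✓ → 10
acct=L19: ✗
acct=L76: ✓ → 198
acct=L17: ✗
acct=L74: ✗
balance_sum = 101 + 135 + 10 + 198 = 444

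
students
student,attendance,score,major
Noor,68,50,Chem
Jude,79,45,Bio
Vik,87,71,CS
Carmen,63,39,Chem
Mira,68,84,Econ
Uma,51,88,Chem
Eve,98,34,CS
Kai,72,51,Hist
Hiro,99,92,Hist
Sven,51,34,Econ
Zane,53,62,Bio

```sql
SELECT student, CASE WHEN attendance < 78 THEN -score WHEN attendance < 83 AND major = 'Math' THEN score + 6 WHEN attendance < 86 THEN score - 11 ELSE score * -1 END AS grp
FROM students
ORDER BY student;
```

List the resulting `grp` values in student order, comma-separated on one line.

-39, -34, -92, 34, -51, -84, -50, -34, -88, -71, -62

student=Carmen: attendance < 78 → -39
student=Eve: ELSE → -34
student=Hiro: ELSE → -92
student=Jude: attendance < 86 → 34
student=Kai: attendance < 78 → -51
student=Mira: attendance < 78 → -84
student=Noor: attendance < 78 → -50
student=Sven: attendance < 78 → -34
student=Uma: attendance < 78 → -88
student=Vik: ELSE → -71
student=Zane: attendance < 78 → -62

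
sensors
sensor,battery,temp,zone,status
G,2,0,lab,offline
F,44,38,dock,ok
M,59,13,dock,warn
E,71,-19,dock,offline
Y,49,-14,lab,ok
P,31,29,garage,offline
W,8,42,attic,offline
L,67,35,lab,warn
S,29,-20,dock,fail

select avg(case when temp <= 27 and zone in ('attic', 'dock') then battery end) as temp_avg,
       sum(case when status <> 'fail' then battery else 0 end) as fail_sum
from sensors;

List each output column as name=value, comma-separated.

[temp_avg: temp <= 27 and zone in ('attic', 'dock')]
sensor=G: ✗
sensor=F: ✗
sensor=M: ✓ → 59
sensor=E: ✓ → 71
sensor=Y: ✗
sensor=P: ✗
sensor=W: ✗
sensor=L: ✗
sensor=S: ✓ → 29
temp_avg = (59 + 71 + 29) / 3 = 53
—
[fail_sum: status <> 'fail']
sensor=G: ✓ → 2
sensor=F: ✓ → 44
sensor=M: ✓ → 59
sensor=E: ✓ → 71
sensor=Y: ✓ → 49
sensor=P: ✓ → 31
sensor=W: ✓ → 8
sensor=L: ✓ → 67
sensor=S: ✗
fail_sum = 2 + 44 + 59 + 71 + 49 + 31 + 8 + 67 = 331

temp_avg=53, fail_sum=331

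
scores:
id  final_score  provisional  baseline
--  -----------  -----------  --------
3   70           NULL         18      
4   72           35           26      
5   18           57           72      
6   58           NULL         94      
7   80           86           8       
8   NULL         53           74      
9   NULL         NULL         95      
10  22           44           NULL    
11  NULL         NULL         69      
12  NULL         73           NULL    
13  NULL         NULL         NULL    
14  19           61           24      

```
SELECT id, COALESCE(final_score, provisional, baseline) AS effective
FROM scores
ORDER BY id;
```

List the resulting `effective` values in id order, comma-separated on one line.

id=3: final_score=70 → 70
id=4: final_score=72 → 72
id=5: final_score=18 → 18
id=6: final_score=58 → 58
id=7: final_score=80 → 80
id=8: final_score=NULL, provisional=53 → 53
id=9: final_score=NULL, provisional=NULL, baseline=95 → 95
id=10: final_score=22 → 22
id=11: final_score=NULL, provisional=NULL, baseline=69 → 69
id=12: final_score=NULL, provisional=73 → 73
id=13: final_score=NULL, provisional=NULL, baseline=NULL (all NULL) → NULL
id=14: final_score=19 → 19

70, 72, 18, 58, 80, 53, 95, 22, 69, 73, NULL, 19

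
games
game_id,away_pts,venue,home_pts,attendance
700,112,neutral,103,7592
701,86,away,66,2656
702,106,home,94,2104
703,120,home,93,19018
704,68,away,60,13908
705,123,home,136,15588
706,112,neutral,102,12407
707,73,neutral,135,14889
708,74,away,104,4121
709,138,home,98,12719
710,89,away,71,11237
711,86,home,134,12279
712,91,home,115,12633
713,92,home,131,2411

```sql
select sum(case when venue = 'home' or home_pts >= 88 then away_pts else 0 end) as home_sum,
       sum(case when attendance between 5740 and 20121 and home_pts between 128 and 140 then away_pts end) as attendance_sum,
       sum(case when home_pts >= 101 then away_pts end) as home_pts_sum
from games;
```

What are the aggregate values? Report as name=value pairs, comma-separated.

home_sum=1127, attendance_sum=282, home_pts_sum=763

[home_sum: venue = 'home' or home_pts >= 88]
game_id=700: ✓ → 112
game_id=701: ✗
game_id=702: ✓ → 106
game_id=703: ✓ → 120
game_id=704: ✗
game_id=705: ✓ → 123
game_id=706: ✓ → 112
game_id=707: ✓ → 73
game_id=708: ✓ → 74
game_id=709: ✓ → 138
game_id=710: ✗
game_id=711: ✓ → 86
game_id=712: ✓ → 91
game_id=713: ✓ → 92
home_sum = 112 + 106 + 120 + 123 + 112 + 73 + 74 + 138 + 86 + 91 + 92 = 1127
—
[attendance_sum: attendance between 5740 and 20121 and home_pts between 128 and 140]
game_id=700: ✗
game_id=701: ✗
game_id=702: ✗
game_id=703: ✗
game_id=704: ✗
game_id=705: ✓ → 123
game_id=706: ✗
game_id=707: ✓ → 73
game_id=708: ✗
game_id=709: ✗
game_id=710: ✗
game_id=711: ✓ → 86
game_id=712: ✗
game_id=713: ✗
attendance_sum = 123 + 73 + 86 = 282
—
[home_pts_sum: home_pts >= 101]
game_id=700: ✓ → 112
game_id=701: ✗
game_id=702: ✗
game_id=703: ✗
game_id=704: ✗
game_id=705: ✓ → 123
game_id=706: ✓ → 112
game_id=707: ✓ → 73
game_id=708: ✓ → 74
game_id=709: ✗
game_id=710: ✗
game_id=711: ✓ → 86
game_id=712: ✓ → 91
game_id=713: ✓ → 92
home_pts_sum = 112 + 123 + 112 + 73 + 74 + 86 + 91 + 92 = 763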